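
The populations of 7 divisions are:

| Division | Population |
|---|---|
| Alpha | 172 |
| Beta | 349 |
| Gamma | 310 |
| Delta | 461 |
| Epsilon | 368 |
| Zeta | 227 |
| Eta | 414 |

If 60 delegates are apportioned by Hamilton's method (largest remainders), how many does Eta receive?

Total 2301; standard divisor 2301/60 ≈ 38.35.
Standard quotas: Alpha 4.485, Beta 9.100, Gamma 8.083, Delta 12.021, Epsilon 9.596, Zeta 5.919, Eta 10.795.
Lower quotas: Alpha 4, Beta 9, Gamma 8, Delta 12, Epsilon 9, Zeta 5, Eta 10 (sum 57, leaving 3 seats).
Remainders in descending order: Zeta 0.919, Eta 0.795, Epsilon 0.596, Alpha 0.485, Beta 0.100, Gamma 0.083, Delta 0.021.
Largest remainders: Zeta, Eta, Epsilon receive the extra seats.
Eta receives 11.

11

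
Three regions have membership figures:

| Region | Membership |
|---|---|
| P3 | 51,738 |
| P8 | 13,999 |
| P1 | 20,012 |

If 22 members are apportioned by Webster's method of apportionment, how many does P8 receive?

4

Standard divisor 85749/22 ≈ 3897.682; standard quotas: P3 13.274, P8 3.592, P1 5.134.
Rounding to the nearest integer gives P3 13, P8 4, P1 5 — total 22, matching the house size, so no adjustment is needed.
P8 receives 4.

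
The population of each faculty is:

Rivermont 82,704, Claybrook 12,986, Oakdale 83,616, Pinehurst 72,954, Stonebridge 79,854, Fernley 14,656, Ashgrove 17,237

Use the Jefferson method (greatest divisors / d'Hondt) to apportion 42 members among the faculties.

Standard divisor 364007/42 ≈ 8666.833; standard quotas: Rivermont 9.543, Claybrook 1.498, Oakdale 9.648, Pinehurst 8.418, Stonebridge 9.214, Fernley 1.691, Ashgrove 1.989.
Rounding down gives 9, 1, 9, 8, 9, 1, 1 = 38 seats, so the divisor must be adjusted.
With modified divisor 8050: modified quotas Rivermont 10.274, Claybrook 1.613, Oakdale 10.387, Pinehurst 9.063, Stonebridge 9.920, Fernley 1.821, Ashgrove 2.141.
Rounding down: Rivermont 10, Claybrook 1, Oakdale 10, Pinehurst 9, Stonebridge 9, Fernley 1, Ashgrove 2 (total 42).

Rivermont: 10; Claybrook: 1; Oakdale: 10; Pinehurst: 9; Stonebridge: 9; Fernley: 1; Ashgrove: 2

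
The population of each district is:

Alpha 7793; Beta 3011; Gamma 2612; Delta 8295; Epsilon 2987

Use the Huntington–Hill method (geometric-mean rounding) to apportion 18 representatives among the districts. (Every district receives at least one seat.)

Alpha 6, Beta 2, Gamma 2, Delta 6, Epsilon 2

With divisor 1351: modified quotas Alpha 5.768, Beta 2.229, Gamma 1.933, Delta 6.140, Epsilon 2.211.
Geometric-mean thresholds: Alpha √(5·6)=5.477, Beta √(2·3)=2.449, Gamma √(1·2)=1.414, Delta √(6·7)=6.481, Epsilon √(2·3)=2.449.
Each quota rounded against its threshold gives Alpha 6, Beta 2, Gamma 2, Delta 6, Epsilon 2 (total 18).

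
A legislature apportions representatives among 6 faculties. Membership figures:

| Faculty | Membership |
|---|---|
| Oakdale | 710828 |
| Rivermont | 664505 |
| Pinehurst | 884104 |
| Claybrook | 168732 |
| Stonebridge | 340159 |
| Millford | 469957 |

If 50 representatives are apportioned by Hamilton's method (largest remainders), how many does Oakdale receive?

The standard divisor is 3238285/50 ≈ 64765.7.
Standard quotas: Oakdale 10.9754, Rivermont 10.2601, Pinehurst 13.6508, Claybrook 2.6053, Stonebridge 5.2521, Millford 7.2563.
Lower quotas: Oakdale 10, Rivermont 10, Pinehurst 13, Claybrook 2, Stonebridge 5, Millford 7 (sum 47, leaving 3 seats).
Remainders in descending order: Oakdale 0.9754, Pinehurst 0.6508, Claybrook 0.6053, Rivermont 0.2601, Millford 0.2563, Stonebridge 0.2521.
Largest remainders: Oakdale, Pinehurst, Claybrook receive the extra seats.
Oakdale receives 11.

11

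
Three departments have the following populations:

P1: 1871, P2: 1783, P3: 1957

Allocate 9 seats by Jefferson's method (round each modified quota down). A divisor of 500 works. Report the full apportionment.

With modified divisor 500: modified quotas P1 3.742, P2 3.566, P3 3.914.
Rounding down: P1 3, P2 3, P3 3 (total 9).

P1 3, P2 3, P3 3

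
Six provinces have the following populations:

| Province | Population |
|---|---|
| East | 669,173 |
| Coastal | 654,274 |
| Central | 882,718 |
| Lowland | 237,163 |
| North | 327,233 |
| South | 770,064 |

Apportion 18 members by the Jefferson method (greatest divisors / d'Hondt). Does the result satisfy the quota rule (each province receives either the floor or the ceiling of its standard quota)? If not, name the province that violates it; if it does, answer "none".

Standard quotas: East 3.402, Coastal 3.326, Central 4.488, Lowland 1.206, North 1.664, South 3.915.
Jefferson allocation: East 4, Coastal 3, Central 5, Lowland 1, North 1, South 4.
Every allocation lies between the lower and upper quota.

none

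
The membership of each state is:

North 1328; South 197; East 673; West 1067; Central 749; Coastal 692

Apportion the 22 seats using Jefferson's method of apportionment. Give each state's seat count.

North 7; South 1; East 3; West 5; Central 3; Coastal 3

Standard divisor 4706/22 ≈ 213.909; standard quotas: North 6.208, South 0.921, East 3.146, West 4.988, Central 3.501, Coastal 3.235.
Rounding down gives 6, 0, 3, 4, 3, 3 = 19 seats, so the divisor must be adjusted.
With modified divisor 188.5: modified quotas North 7.045, South 1.045, East 3.570, West 5.660, Central 3.973, Coastal 3.671.
Rounding down: North 7, South 1, East 3, West 5, Central 3, Coastal 3 (total 22).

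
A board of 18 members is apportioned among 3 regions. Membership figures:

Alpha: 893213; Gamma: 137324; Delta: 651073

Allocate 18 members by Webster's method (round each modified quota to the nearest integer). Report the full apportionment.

Standard divisor 1681610/18 ≈ 93422.778; standard quotas: Alpha 9.561, Gamma 1.470, Delta 6.969.
Rounding to the nearest integer gives Alpha 10, Gamma 1, Delta 7 — total 18, matching the house size, so no adjustment is needed.

Alpha 10; Gamma 1; Delta 7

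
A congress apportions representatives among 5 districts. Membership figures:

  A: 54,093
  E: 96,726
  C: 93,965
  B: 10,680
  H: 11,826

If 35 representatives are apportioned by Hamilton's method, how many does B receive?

1

Standard divisor: 267290 ÷ 35 ≈ 7636.857.
Standard quotas: A 7.0831, E 12.6657, C 12.3041, B 1.3985, H 1.5485.
Lower quotas: A 7, E 12, C 12, B 1, H 1 (sum 33, leaving 2 seats).
Remainders in descending order: E 0.6657, H 0.5485, B 0.3985, C 0.3041, A 0.0831.
Largest remainders: E, H receive the extra seats.
B receives 1.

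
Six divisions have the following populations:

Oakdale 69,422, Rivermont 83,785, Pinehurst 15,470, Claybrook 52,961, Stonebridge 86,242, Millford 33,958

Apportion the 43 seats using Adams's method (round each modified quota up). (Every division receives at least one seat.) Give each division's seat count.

Oakdale: 9, Rivermont: 10, Pinehurst: 2, Claybrook: 7, Stonebridge: 11, Millford: 4

Standard divisor 341838/43 ≈ 7949.721; standard quotas: Oakdale 8.733, Rivermont 10.539, Pinehurst 1.946, Claybrook 6.662, Stonebridge 10.848, Millford 4.272.
Rounding up gives 9, 11, 2, 7, 11, 5 = 45 seats, so the divisor must be adjusted.
With modified divisor 8600: modified quotas Oakdale 8.072, Rivermont 9.742, Pinehurst 1.799, Claybrook 6.158, Stonebridge 10.028, Millford 3.949.
Rounding up: Oakdale 9, Rivermont 10, Pinehurst 2, Claybrook 7, Stonebridge 11, Millford 4 (total 43).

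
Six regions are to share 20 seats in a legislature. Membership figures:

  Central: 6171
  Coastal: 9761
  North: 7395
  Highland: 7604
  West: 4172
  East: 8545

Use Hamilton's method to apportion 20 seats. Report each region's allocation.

Central=3, Coastal=4, North=3, Highland=4, West=2, East=4

Standard divisor: 43648 ÷ 20 ≈ 2182.4.
Standard quotas: Central 2.8276, Coastal 4.4726, North 3.3885, Highland 3.4842, West 1.9117, East 3.9154.
Lower quotas: Central 2, Coastal 4, North 3, Highland 3, West 1, East 3 (sum 16, leaving 4 seats).
Remainders in descending order: East 0.9154, West 0.9117, Central 0.8276, Highland 0.4842, Coastal 0.4726, North 0.3885.
Largest remainders: East, West, Central, Highland receive the extra seats.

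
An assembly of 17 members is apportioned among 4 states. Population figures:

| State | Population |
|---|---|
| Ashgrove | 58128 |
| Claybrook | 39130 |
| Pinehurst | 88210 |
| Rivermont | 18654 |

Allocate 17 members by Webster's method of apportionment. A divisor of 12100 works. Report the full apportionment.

Ashgrove 5, Claybrook 3, Pinehurst 7, Rivermont 2

With modified divisor 12100: modified quotas Ashgrove 4.804, Claybrook 3.234, Pinehurst 7.290, Rivermont 1.542.
Rounding to the nearest integer: Ashgrove 5, Claybrook 3, Pinehurst 7, Rivermont 2 (total 17).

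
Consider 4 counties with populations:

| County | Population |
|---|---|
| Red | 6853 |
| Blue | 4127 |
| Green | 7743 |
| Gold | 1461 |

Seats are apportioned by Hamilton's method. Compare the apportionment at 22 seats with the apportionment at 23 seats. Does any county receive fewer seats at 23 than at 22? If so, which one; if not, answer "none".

At 22 seats: Red 7, Blue 5, Green 8, Gold 2.
At 23 seats: Red 8, Blue 5, Green 9, Gold 1.
Gold drops from 2 to 1.

Gold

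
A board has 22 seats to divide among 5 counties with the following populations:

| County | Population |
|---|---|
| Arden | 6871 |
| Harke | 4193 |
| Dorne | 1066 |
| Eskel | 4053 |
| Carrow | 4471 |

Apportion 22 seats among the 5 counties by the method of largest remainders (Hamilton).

Arden=7, Harke=5, Dorne=1, Eskel=4, Carrow=5

The standard divisor is 20654/22 ≈ 938.818.
Standard quotas: Arden 7.3188, Harke 4.4663, Dorne 1.1355, Eskel 4.3171, Carrow 4.7624.
Lower quotas: Arden 7, Harke 4, Dorne 1, Eskel 4, Carrow 4 (sum 20, leaving 2 seats).
Remainders in descending order: Carrow 0.7624, Harke 0.4663, Arden 0.3188, Eskel 0.3171, Dorne 0.1355.
The surplus seats go to Carrow, Harke.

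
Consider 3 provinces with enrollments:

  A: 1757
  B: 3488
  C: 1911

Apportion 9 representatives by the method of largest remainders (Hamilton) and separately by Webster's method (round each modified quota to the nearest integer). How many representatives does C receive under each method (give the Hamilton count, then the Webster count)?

Hamilton: A 2, B 4, C 3.
Webster: A 2, B 5, C 2.
C gets 3 under Hamilton and 2 under Webster.

3 and 2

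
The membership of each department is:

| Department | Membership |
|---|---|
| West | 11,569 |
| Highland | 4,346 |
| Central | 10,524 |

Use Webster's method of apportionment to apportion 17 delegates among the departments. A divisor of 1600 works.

West: 7, Highland: 3, Central: 7

With modified divisor 1600: modified quotas West 7.231, Highland 2.716, Central 6.577.
Rounding to the nearest integer: West 7, Highland 3, Central 7 (total 17).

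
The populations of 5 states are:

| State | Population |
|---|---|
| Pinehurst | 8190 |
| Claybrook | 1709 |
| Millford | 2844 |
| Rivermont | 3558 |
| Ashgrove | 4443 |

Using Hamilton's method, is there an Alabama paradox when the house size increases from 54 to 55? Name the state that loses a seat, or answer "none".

Claybrook

At 54 seats: Pinehurst 21, Claybrook 5, Millford 7, Rivermont 9, Ashgrove 12.
At 55 seats: Pinehurst 22, Claybrook 4, Millford 8, Rivermont 9, Ashgrove 12.
Claybrook drops from 5 to 4.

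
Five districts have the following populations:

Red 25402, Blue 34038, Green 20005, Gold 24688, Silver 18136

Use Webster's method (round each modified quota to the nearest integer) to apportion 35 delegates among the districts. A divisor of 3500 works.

Red=7, Blue=10, Green=6, Gold=7, Silver=5

With modified divisor 3500: modified quotas Red 7.258, Blue 9.725, Green 5.716, Gold 7.054, Silver 5.182.
Rounding to the nearest integer: Red 7, Blue 10, Green 6, Gold 7, Silver 5 (total 35).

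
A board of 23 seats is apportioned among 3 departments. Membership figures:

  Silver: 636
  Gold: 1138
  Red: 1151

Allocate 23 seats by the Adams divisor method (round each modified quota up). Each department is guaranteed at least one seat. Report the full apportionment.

Silver 5; Gold 9; Red 9

Standard divisor 2925/23 ≈ 127.174; standard quotas: Silver 5.001, Gold 8.948, Red 9.051.
Rounding up gives 6, 9, 10 = 25 seats, so the divisor must be adjusted.
With modified divisor 140: modified quotas Silver 4.543, Gold 8.129, Red 8.221.
Rounding up: Silver 5, Gold 9, Red 9 (total 23).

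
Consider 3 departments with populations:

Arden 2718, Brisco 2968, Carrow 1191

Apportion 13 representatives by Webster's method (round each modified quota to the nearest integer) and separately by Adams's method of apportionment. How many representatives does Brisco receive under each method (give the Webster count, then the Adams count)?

Webster: Arden 5, Brisco 6, Carrow 2.
Adams: Arden 5, Brisco 5, Carrow 3.
Brisco gets 6 under Webster and 5 under Adams.

6 and 5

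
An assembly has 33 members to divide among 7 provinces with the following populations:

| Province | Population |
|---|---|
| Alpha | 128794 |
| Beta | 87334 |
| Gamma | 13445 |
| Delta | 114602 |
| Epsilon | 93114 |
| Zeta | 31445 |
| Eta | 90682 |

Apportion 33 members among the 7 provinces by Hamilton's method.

Alpha 8, Beta 5, Gamma 1, Delta 7, Epsilon 5, Zeta 2, Eta 5

The standard divisor is 559416/33 = 16952.
Standard quotas: Alpha 7.5976, Beta 5.1518, Gamma 0.7931, Delta 6.7604, Epsilon 5.4928, Zeta 1.8549, Eta 5.3493.
Lower quotas: Alpha 7, Beta 5, Gamma 0, Delta 6, Epsilon 5, Zeta 1, Eta 5 (sum 29, leaving 4 seats).
Remainders in descending order: Zeta 0.8549, Gamma 0.7931, Delta 0.7604, Alpha 0.5976, Epsilon 0.4928, Eta 0.3493, Beta 0.1518.
The surplus seats go to Zeta, Gamma, Delta, Alpha.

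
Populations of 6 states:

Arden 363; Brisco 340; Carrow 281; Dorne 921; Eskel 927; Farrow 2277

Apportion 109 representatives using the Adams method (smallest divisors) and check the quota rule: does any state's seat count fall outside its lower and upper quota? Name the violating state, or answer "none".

Standard quotas: Arden 7.745, Brisco 7.254, Carrow 5.995, Dorne 19.649, Eskel 19.777, Farrow 48.580.
Adams allocation: Arden 8, Brisco 8, Carrow 6, Dorne 20, Eskel 20, Farrow 47.
Farrow has quota 48.580 (lower 48, upper 49) but receives 47 — outside the quota interval.

Farrow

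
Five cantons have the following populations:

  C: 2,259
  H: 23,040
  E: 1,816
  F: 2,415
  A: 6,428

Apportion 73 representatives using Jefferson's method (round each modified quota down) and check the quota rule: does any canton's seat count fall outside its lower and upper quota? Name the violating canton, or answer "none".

H

Standard quotas: C 4.586, H 46.775, E 3.687, F 4.903, A 13.050.
Jefferson allocation: C 4, H 48, E 3, F 5, A 13.
H has quota 46.775 (lower 46, upper 47) but receives 48 — outside the quota interval.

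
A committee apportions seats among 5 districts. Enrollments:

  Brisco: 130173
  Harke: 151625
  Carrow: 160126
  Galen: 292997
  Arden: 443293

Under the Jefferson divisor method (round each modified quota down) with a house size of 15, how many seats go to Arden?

Standard divisor 1178214/15 ≈ 78547.6; standard quotas: Brisco 1.657, Harke 1.930, Carrow 2.039, Galen 3.730, Arden 5.644.
Rounding down gives 1, 1, 2, 3, 5 = 12 seats, so the divisor must be adjusted.
With modified divisor 69200: modified quotas Brisco 1.881, Harke 2.191, Carrow 2.314, Galen 4.234, Arden 6.406.
Rounding down: Brisco 1, Harke 2, Carrow 2, Galen 4, Arden 6 (total 15).
Arden receives 6.

6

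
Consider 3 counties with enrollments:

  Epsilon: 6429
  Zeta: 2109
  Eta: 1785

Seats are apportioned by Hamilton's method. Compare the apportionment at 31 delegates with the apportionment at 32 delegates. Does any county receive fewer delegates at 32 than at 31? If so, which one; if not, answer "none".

Eta

At 31 seats: Epsilon 19, Zeta 6, Eta 6.
At 32 seats: Epsilon 20, Zeta 7, Eta 5.
Eta drops from 6 to 5.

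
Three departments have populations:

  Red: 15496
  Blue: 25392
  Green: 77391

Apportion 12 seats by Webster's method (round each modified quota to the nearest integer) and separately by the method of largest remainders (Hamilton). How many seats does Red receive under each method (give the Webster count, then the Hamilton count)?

Webster: Red 2, Blue 2, Green 8.
Hamilton: Red 1, Blue 3, Green 8.
Red gets 2 under Webster and 1 under Hamilton.

2 and 1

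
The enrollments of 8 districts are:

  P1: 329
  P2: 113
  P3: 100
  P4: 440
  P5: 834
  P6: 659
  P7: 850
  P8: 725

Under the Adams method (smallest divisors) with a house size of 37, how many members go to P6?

6

Standard divisor 4050/37 ≈ 109.459; standard quotas: P1 3.006, P2 1.032, P3 0.914, P4 4.020, P5 7.619, P6 6.020, P7 7.765, P8 6.623.
Rounding up gives 4, 2, 1, 5, 8, 7, 8, 7 = 42 seats, so the divisor must be adjusted.
With modified divisor 120: modified quotas P1 2.742, P2 0.942, P3 0.833, P4 3.667, P5 6.950, P6 5.492, P7 7.083, P8 6.042.
Rounding up: P1 3, P2 1, P3 1, P4 4, P5 7, P6 6, P7 8, P8 7 (total 37).
P6 receives 6.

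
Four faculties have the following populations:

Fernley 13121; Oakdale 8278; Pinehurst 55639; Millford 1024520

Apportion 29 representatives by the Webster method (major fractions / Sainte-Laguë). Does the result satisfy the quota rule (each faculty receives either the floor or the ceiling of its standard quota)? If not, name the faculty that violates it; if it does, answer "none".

Millford

Standard quotas: Fernley 0.345, Oakdale 0.218, Pinehurst 1.465, Millford 26.972.
Webster allocation: Fernley 0, Oakdale 0, Pinehurst 1, Millford 28.
Millford has quota 26.972 (lower 26, upper 27) but receives 28 — outside the quota interval.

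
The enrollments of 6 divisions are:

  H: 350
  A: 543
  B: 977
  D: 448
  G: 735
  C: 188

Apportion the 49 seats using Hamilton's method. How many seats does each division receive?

H 5, A 8, B 15, D 7, G 11, C 3

Standard divisor: 3241 ÷ 49 ≈ 66.143.
Standard quotas: H 5.292, A 8.210, B 14.771, D 6.773, G 11.112, C 2.842.
Lower quotas: H 5, A 8, B 14, D 6, G 11, C 2 (sum 46, leaving 3 seats).
Remainders in descending order: C 0.842, D 0.773, B 0.771, H 0.292, A 0.210, G 0.112.
Largest remainders: C, D, B receive the extra seats.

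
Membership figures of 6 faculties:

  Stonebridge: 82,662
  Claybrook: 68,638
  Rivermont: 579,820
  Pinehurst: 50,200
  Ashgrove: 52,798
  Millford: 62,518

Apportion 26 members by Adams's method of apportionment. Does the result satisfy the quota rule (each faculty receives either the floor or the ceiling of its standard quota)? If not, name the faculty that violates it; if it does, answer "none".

Rivermont

Standard quotas: Stonebridge 2.397, Claybrook 1.990, Rivermont 16.813, Pinehurst 1.456, Ashgrove 1.531, Millford 1.813.
Adams allocation: Stonebridge 3, Claybrook 2, Rivermont 15, Pinehurst 2, Ashgrove 2, Millford 2.
Rivermont has quota 16.813 (lower 16, upper 17) but receives 15 — outside the quota interval.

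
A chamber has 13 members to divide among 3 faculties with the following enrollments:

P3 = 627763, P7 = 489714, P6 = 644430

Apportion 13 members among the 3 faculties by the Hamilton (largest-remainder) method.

P3 5, P7 3, P6 5

Standard divisor: 1761907 ÷ 13 ≈ 135531.308.
Standard quotas: P3 4.6319, P7 3.6133, P6 4.7548.
Lower quotas: P3 4, P7 3, P6 4 (sum 11, leaving 2 seats).
Remainders in descending order: P6 0.7548, P3 0.6319, P7 0.6133.
The surplus seats go to P6, P3.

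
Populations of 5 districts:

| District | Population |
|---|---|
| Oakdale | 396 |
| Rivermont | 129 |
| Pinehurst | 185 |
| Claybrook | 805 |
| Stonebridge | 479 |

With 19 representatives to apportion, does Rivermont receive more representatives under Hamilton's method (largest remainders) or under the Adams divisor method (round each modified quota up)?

Hamilton: Oakdale 4, Rivermont 1, Pinehurst 2, Claybrook 8, Stonebridge 4.
Adams: Oakdale 4, Rivermont 2, Pinehurst 2, Claybrook 7, Stonebridge 4.
Rivermont gets 1 under Hamilton and 2 under Adams.

Adams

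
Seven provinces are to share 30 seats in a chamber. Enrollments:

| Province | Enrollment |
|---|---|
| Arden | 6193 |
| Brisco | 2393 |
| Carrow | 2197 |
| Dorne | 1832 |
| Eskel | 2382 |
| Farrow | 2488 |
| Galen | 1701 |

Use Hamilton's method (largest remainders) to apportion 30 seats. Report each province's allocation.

Arden=10, Brisco=4, Carrow=3, Dorne=3, Eskel=4, Farrow=4, Galen=2

Total 19186; standard divisor 19186/30 ≈ 639.533.
Standard quotas: Arden 9.6836, Brisco 3.7418, Carrow 3.4353, Dorne 2.8646, Eskel 3.7246, Farrow 3.8903, Galen 2.6598.
Lower quotas: Arden 9, Brisco 3, Carrow 3, Dorne 2, Eskel 3, Farrow 3, Galen 2 (sum 25, leaving 5 seats).
Remainders in descending order: Farrow 0.8903, Dorne 0.8646, Brisco 0.7418, Eskel 0.7246, Arden 0.6836, Galen 0.6598, Carrow 0.4353.
The surplus seats go to Farrow, Dorne, Brisco, Eskel, Arden.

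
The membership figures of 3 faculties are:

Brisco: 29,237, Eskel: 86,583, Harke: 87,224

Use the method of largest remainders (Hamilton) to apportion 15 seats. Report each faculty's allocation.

Total 203044; standard divisor 203044/15 ≈ 13536.267.
Standard quotas: Brisco 2.1599, Eskel 6.3964, Harke 6.4437.
Lower quotas: Brisco 2, Eskel 6, Harke 6 (sum 14, leaving 1 seat).
Remainders in descending order: Harke 0.4437, Eskel 0.3964, Brisco 0.1599.
The surplus seat goes to Harke.

Brisco=2, Eskel=6, Harke=7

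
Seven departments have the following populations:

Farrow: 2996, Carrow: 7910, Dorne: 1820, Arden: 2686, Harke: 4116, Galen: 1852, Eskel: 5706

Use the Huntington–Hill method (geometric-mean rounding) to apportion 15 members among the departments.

With divisor 1834: modified quotas Farrow 1.634, Carrow 4.313, Dorne 0.992, Arden 1.465, Harke 2.244, Galen 1.010, Eskel 3.111.
Geometric-mean thresholds: Farrow √(1·2)=1.414, Carrow √(4·5)=4.472, Dorne (min 1), Arden √(1·2)=1.414, Harke √(2·3)=2.449, Galen √(1·2)=1.414, Eskel √(3·4)=3.464.
Each quota rounded against its threshold gives Farrow 2, Carrow 4, Dorne 1, Arden 2, Harke 2, Galen 1, Eskel 3 (total 15).

Farrow: 2, Carrow: 4, Dorne: 1, Arden: 2, Harke: 2, Galen: 1, Eskel: 3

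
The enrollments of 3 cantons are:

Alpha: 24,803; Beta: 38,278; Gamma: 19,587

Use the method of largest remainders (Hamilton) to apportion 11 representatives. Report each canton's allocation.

Total 82668; standard divisor 82668/11 ≈ 7515.273.
Standard quotas: Alpha 3.3003, Beta 5.0934, Gamma 2.6063.
Lower quotas: Alpha 3, Beta 5, Gamma 2 (sum 10, leaving 1 seat).
Remainders in descending order: Gamma 0.6063, Alpha 0.3003, Beta 0.0934.
The surplus seat goes to Gamma.

Alpha 3; Beta 5; Gamma 3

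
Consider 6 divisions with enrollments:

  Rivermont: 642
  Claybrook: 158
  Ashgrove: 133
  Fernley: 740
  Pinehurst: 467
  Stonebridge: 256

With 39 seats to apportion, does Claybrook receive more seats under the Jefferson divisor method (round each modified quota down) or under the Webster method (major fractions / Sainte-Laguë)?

Jefferson: Rivermont 11, Claybrook 2, Ashgrove 2, Fernley 12, Pinehurst 8, Stonebridge 4.
Webster: Rivermont 10, Claybrook 3, Ashgrove 2, Fernley 12, Pinehurst 8, Stonebridge 4.
Claybrook gets 2 under Jefferson and 3 under Webster.

Webster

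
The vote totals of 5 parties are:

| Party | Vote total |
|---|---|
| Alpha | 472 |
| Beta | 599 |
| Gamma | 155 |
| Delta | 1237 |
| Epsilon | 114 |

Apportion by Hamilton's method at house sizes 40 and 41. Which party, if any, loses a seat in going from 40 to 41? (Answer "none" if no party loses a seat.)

Gamma

At 40 seats: Alpha 7, Beta 9, Gamma 3, Delta 19, Epsilon 2.
At 41 seats: Alpha 7, Beta 10, Gamma 2, Delta 20, Epsilon 2.
Gamma drops from 3 to 2.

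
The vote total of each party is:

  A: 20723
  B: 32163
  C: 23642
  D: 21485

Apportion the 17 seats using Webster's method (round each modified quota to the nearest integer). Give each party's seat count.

Standard divisor 98013/17 ≈ 5765.471; standard quotas: A 3.594, B 5.579, C 4.101, D 3.726.
Rounding to the nearest integer gives 4, 6, 4, 4 = 18 seats, so the divisor must be adjusted.
With modified divisor 5880: modified quotas A 3.524, B 5.470, C 4.021, D 3.654.
Rounding to the nearest integer: A 4, B 5, C 4, D 4 (total 17).

A 4, B 5, C 4, D 4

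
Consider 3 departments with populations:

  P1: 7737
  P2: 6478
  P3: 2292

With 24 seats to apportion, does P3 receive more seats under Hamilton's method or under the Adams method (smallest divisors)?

Adams

Hamilton: P1 11, P2 10, P3 3.
Adams: P1 11, P2 9, P3 4.
P3 gets 3 under Hamilton and 4 under Adams.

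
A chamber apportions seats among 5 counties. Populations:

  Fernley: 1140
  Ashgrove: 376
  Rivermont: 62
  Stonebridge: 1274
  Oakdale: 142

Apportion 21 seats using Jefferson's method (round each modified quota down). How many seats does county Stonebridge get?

10

Standard divisor 2994/21 ≈ 142.571; standard quotas: Fernley 7.996, Ashgrove 2.637, Rivermont 0.435, Stonebridge 8.936, Oakdale 0.996.
Rounding down gives 7, 2, 0, 8, 0 = 17 seats, so the divisor must be adjusted.
With modified divisor 127: modified quotas Fernley 8.976, Ashgrove 2.961, Rivermont 0.488, Stonebridge 10.031, Oakdale 1.118.
Rounding down: Fernley 8, Ashgrove 2, Rivermont 0, Stonebridge 10, Oakdale 1 (total 21).
Stonebridge receives 10.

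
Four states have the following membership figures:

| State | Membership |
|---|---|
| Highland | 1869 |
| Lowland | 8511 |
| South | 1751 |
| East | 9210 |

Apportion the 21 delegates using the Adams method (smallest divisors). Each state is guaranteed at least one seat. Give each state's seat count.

Highland: 2; Lowland: 8; South: 2; East: 9

Standard divisor 21341/21 ≈ 1016.238; standard quotas: Highland 1.839, Lowland 8.375, South 1.723, East 9.063.
Rounding up gives 2, 9, 2, 10 = 23 seats, so the divisor must be adjusted.
With modified divisor 1100: modified quotas Highland 1.699, Lowland 7.737, South 1.592, East 8.373.
Rounding up: Highland 2, Lowland 8, South 2, East 9 (total 21).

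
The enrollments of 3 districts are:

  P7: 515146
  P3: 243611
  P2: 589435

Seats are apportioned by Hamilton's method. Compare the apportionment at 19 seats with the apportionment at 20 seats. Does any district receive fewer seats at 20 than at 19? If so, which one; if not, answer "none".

At 19 seats: P7 7, P3 4, P2 8.
At 20 seats: P7 8, P3 3, P2 9.
P3 drops from 4 to 3.

P3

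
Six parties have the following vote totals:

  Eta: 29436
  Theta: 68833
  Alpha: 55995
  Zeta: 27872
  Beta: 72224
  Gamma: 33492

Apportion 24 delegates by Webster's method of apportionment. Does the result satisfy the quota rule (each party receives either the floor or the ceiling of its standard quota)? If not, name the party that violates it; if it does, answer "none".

none

Standard quotas: Eta 2.454, Theta 5.739, Alpha 4.669, Zeta 2.324, Beta 6.022, Gamma 2.792.
Webster allocation: Eta 2, Theta 6, Alpha 5, Zeta 2, Beta 6, Gamma 3.
Every allocation lies between the lower and upper quota.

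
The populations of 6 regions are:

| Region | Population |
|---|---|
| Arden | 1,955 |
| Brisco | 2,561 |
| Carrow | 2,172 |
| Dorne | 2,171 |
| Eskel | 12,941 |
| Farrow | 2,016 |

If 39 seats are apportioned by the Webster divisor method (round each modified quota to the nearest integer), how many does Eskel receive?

21

Standard divisor 23816/39 ≈ 610.667; standard quotas: Arden 3.201, Brisco 4.194, Carrow 3.557, Dorne 3.555, Eskel 21.192, Farrow 3.301.
Rounding to the nearest integer gives Arden 3, Brisco 4, Carrow 4, Dorne 4, Eskel 21, Farrow 3 — total 39, matching the house size, so no adjustment is needed.
Eskel receives 21.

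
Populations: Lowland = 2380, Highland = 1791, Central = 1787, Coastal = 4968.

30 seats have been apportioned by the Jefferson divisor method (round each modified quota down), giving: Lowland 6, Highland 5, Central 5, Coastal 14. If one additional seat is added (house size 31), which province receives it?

Lowland

Priority for the next seat is population ÷ (current seats + 1).
Priorities: Lowland 340.000, Highland 298.500, Central 297.833, Coastal 331.200.
Highest priority: Lowland.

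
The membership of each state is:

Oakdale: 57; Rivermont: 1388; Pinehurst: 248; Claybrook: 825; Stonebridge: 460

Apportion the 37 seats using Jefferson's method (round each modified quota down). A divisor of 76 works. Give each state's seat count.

With modified divisor 76: modified quotas Oakdale 0.750, Rivermont 18.263, Pinehurst 3.263, Claybrook 10.855, Stonebridge 6.053.
Rounding down: Oakdale 0, Rivermont 18, Pinehurst 3, Claybrook 10, Stonebridge 6 (total 37).

Oakdale 0; Rivermont 18; Pinehurst 3; Claybrook 10; Stonebridge 6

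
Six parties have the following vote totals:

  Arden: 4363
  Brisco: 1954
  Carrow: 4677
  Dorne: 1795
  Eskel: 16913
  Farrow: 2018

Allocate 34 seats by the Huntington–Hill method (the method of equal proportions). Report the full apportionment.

Arden=5, Brisco=2, Carrow=5, Dorne=2, Eskel=18, Farrow=2

With divisor 941: modified quotas Arden 4.637, Brisco 2.077, Carrow 4.970, Dorne 1.908, Eskel 17.973, Farrow 2.145.
Geometric-mean thresholds: Arden √(4·5)=4.472, Brisco √(2·3)=2.449, Carrow √(4·5)=4.472, Dorne √(1·2)=1.414, Eskel √(17·18)=17.493, Farrow √(2·3)=2.449.
Each quota rounded against its threshold gives Arden 5, Brisco 2, Carrow 5, Dorne 2, Eskel 18, Farrow 2 (total 34).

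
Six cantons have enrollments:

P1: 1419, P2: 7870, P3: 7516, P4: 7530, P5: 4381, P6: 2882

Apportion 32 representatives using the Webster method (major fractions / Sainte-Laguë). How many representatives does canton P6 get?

3

Standard divisor 31598/32 ≈ 987.438; standard quotas: P1 1.437, P2 7.970, P3 7.612, P4 7.626, P5 4.437, P6 2.919.
Rounding to the nearest integer gives P1 1, P2 8, P3 8, P4 8, P5 4, P6 3 — total 32, matching the house size, so no adjustment is needed.
P6 receives 3.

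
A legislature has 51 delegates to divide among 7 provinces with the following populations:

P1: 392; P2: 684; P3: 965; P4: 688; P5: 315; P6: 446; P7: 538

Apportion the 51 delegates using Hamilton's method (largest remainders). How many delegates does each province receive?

Total 4028; standard divisor 4028/51 ≈ 78.98.
Standard quotas: P1 4.963, P2 8.660, P3 12.218, P4 8.711, P5 3.988, P6 5.647, P7 6.812.
Lower quotas: P1 4, P2 8, P3 12, P4 8, P5 3, P6 5, P7 6 (sum 46, leaving 5 seats).
Remainders in descending order: P5 0.988, P1 0.963, P7 0.812, P4 0.711, P2 0.660, P6 0.647, P3 0.218.
Largest remainders: P5, P1, P7, P4, P2 receive the extra seats.

P1: 5; P2: 9; P3: 12; P4: 9; P5: 4; P6: 5; P7: 7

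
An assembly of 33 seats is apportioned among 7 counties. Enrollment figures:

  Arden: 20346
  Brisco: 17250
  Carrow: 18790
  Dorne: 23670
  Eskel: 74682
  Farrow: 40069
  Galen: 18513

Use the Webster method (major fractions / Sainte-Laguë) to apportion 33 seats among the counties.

Arden: 3, Brisco: 3, Carrow: 3, Dorne: 4, Eskel: 11, Farrow: 6, Galen: 3

Standard divisor 213320/33 ≈ 6464.242; standard quotas: Arden 3.147, Brisco 2.669, Carrow 2.907, Dorne 3.662, Eskel 11.553, Farrow 6.199, Galen 2.864.
Rounding to the nearest integer gives 3, 3, 3, 4, 12, 6, 3 = 34 seats, so the divisor must be adjusted.
With modified divisor 6600: modified quotas Arden 3.083, Brisco 2.614, Carrow 2.847, Dorne 3.586, Eskel 11.315, Farrow 6.071, Galen 2.805.
Rounding to the nearest integer: Arden 3, Brisco 3, Carrow 3, Dorne 4, Eskel 11, Farrow 6, Galen 3 (total 33).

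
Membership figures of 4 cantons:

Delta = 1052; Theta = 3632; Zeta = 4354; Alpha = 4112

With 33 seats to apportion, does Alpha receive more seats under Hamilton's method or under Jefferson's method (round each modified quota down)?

Hamilton: Delta 3, Theta 9, Zeta 11, Alpha 10.
Jefferson: Delta 2, Theta 9, Zeta 11, Alpha 11.
Alpha gets 10 under Hamilton and 11 under Jefferson.

Jefferson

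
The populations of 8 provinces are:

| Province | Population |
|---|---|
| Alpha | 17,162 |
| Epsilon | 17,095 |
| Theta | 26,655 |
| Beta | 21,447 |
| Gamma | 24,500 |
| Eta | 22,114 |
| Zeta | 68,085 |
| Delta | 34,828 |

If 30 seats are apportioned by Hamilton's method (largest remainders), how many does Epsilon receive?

2

Standard divisor: 231886 ÷ 30 ≈ 7729.533.
Standard quotas: Alpha 2.2203, Epsilon 2.2116, Theta 3.4485, Beta 2.7747, Gamma 3.1697, Eta 2.8610, Zeta 8.8084, Delta 4.5058.
Lower quotas: Alpha 2, Epsilon 2, Theta 3, Beta 2, Gamma 3, Eta 2, Zeta 8, Delta 4 (sum 26, leaving 4 seats).
Remainders in descending order: Eta 0.8610, Zeta 0.8084, Beta 0.7747, Delta 0.5058, Theta 0.4485, Alpha 0.2203, Epsilon 0.2116, Gamma 0.1697.
The surplus seats go to Eta, Zeta, Beta, Delta.
Epsilon receives 2.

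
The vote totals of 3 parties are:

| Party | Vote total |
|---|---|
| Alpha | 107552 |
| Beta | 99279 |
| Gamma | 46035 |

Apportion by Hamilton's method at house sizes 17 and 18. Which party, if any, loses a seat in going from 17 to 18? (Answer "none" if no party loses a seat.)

At 17 seats: Alpha 7, Beta 7, Gamma 3.
At 18 seats: Alpha 8, Beta 7, Gamma 3.
No party's allocation decreased.

none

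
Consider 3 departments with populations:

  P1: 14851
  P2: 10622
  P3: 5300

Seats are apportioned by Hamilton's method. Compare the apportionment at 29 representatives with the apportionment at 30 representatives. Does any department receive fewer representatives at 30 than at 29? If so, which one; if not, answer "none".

none

At 29 seats: P1 14, P2 10, P3 5.
At 30 seats: P1 15, P2 10, P3 5.
No department's allocation decreased.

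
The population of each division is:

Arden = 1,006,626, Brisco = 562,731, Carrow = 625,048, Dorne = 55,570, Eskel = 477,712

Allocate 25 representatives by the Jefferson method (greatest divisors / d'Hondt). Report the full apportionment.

Standard divisor 2727687/25 ≈ 109107.48; standard quotas: Arden 9.226, Brisco 5.158, Carrow 5.729, Dorne 0.509, Eskel 4.378.
Rounding down gives 9, 5, 5, 0, 4 = 23 seats, so the divisor must be adjusted.
With modified divisor 98100: modified quotas Arden 10.261, Brisco 5.736, Carrow 6.372, Dorne 0.566, Eskel 4.870.
Rounding down: Arden 10, Brisco 5, Carrow 6, Dorne 0, Eskel 4 (total 25).

Arden: 10; Brisco: 5; Carrow: 6; Dorne: 0; Eskel: 4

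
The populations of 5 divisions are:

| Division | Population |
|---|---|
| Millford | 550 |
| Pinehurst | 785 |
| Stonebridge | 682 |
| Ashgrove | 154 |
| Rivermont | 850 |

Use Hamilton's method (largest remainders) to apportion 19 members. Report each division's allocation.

Standard divisor: 3021 ÷ 19 = 159.
Standard quotas: Millford 3.459, Pinehurst 4.937, Stonebridge 4.289, Ashgrove 0.969, Rivermont 5.346.
Lower quotas: Millford 3, Pinehurst 4, Stonebridge 4, Ashgrove 0, Rivermont 5 (sum 16, leaving 3 seats).
Remainders in descending order: Ashgrove 0.969, Pinehurst 0.937, Millford 0.459, Rivermont 0.346, Stonebridge 0.289.
Largest remainders: Ashgrove, Pinehurst, Millford receive the extra seats.

Millford=4, Pinehurst=5, Stonebridge=4, Ashgrove=1, Rivermont=5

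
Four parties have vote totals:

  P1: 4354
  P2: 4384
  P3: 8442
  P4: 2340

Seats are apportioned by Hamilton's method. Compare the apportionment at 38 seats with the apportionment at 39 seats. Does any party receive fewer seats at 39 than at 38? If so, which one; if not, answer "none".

At 38 seats: P1 8, P2 9, P3 16, P4 5.
At 39 seats: P1 9, P2 9, P3 17, P4 4.
P4 drops from 5 to 4.

P4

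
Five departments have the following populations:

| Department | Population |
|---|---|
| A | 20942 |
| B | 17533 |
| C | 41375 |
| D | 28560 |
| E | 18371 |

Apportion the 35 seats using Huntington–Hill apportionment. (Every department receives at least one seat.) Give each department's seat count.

A 6; B 5; C 11; D 8; E 5

With divisor 3709: modified quotas A 5.646, B 4.727, C 11.155, D 7.700, E 4.953.
Geometric-mean thresholds: A √(5·6)=5.477, B √(4·5)=4.472, C √(11·12)=11.489, D √(7·8)=7.483, E √(4·5)=4.472.
Each quota rounded against its threshold gives A 6, B 5, C 11, D 8, E 5 (total 35).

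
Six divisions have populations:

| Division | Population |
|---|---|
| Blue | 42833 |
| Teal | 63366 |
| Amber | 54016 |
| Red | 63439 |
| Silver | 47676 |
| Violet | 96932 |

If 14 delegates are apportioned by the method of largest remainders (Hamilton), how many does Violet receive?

4

Total 368262; standard divisor 368262/14 ≈ 26304.429.
Standard quotas: Blue 1.6284, Teal 2.4089, Amber 2.0535, Red 2.4117, Silver 1.8125, Violet 3.6850.
Lower quotas: Blue 1, Teal 2, Amber 2, Red 2, Silver 1, Violet 3 (sum 11, leaving 3 seats).
Remainders in descending order: Silver 0.8125, Violet 0.6850, Blue 0.6284, Red 0.4117, Teal 0.4089, Amber 0.0535.
Largest remainders: Silver, Violet, Blue receive the extra seats.
Violet receives 4.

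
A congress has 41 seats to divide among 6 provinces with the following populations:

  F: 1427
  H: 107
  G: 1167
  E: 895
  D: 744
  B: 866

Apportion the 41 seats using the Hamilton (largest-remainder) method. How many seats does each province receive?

The standard divisor is 5206/41 ≈ 126.976.
Standard quotas: F 11.238, H 0.843, G 9.191, E 7.049, D 5.859, B 6.820.
Lower quotas: F 11, H 0, G 9, E 7, D 5, B 6 (sum 38, leaving 3 seats).
Remainders in descending order: D 0.859, H 0.843, B 0.820, F 0.238, G 0.191, E 0.049.
The surplus seats go to D, H, B.

F=11, H=1, G=9, E=7, D=6, B=7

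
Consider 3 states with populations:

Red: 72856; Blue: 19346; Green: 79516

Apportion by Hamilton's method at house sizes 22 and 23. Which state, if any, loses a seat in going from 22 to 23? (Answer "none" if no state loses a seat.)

At 22 seats: Red 9, Blue 3, Green 10.
At 23 seats: Red 10, Blue 2, Green 11.
Blue drops from 3 to 2.

Blue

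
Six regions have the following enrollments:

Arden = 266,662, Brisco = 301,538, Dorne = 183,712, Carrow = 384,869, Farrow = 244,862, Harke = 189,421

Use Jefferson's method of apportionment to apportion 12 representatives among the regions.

Arden: 2, Brisco: 3, Dorne: 1, Carrow: 3, Farrow: 2, Harke: 1

Standard divisor 1571064/12 ≈ 130922; standard quotas: Arden 2.037, Brisco 2.303, Dorne 1.403, Carrow 2.940, Farrow 1.870, Harke 1.447.
Rounding down gives 2, 2, 1, 2, 1, 1 = 9 seats, so the divisor must be adjusted.
With modified divisor 98400: modified quotas Arden 2.710, Brisco 3.064, Dorne 1.867, Carrow 3.911, Farrow 2.488, Harke 1.925.
Rounding down: Arden 2, Brisco 3, Dorne 1, Carrow 3, Farrow 2, Harke 1 (total 12).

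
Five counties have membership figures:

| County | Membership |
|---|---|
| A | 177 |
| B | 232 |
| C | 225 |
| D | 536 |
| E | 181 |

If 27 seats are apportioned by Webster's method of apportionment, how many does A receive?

3

Standard divisor 1351/27 ≈ 50.037; standard quotas: A 3.537, B 4.637, C 4.497, D 10.712, E 3.617.
Rounding to the nearest integer gives 4, 5, 4, 11, 4 = 28 seats, so the divisor must be adjusted.
With modified divisor 50.9: modified quotas A 3.477, B 4.558, C 4.420, D 10.530, E 3.556.
Rounding to the nearest integer: A 3, B 5, C 4, D 11, E 4 (total 27).
A receives 3.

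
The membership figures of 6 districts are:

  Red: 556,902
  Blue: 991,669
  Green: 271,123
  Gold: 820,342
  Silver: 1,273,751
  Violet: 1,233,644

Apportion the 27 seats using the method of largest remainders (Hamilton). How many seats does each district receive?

Standard divisor: 5147431 ÷ 27 ≈ 190645.593.
Standard quotas: Red 2.9211, Blue 5.2016, Green 1.4221, Gold 4.3030, Silver 6.6813, Violet 6.4709.
Lower quotas: Red 2, Blue 5, Green 1, Gold 4, Silver 6, Violet 6 (sum 24, leaving 3 seats).
Remainders in descending order: Red 0.9211, Silver 0.6813, Violet 0.4709, Green 0.4221, Gold 0.3030, Blue 0.2016.
The surplus seats go to Red, Silver, Violet.

Red 3, Blue 5, Green 1, Gold 4, Silver 7, Violet 7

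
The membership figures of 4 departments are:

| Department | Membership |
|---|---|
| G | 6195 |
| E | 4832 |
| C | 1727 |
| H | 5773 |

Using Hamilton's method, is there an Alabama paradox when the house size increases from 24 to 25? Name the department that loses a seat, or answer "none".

none

At 24 seats: G 8, E 6, C 2, H 8.
At 25 seats: G 8, E 7, C 2, H 8.
No department's allocation decreased.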